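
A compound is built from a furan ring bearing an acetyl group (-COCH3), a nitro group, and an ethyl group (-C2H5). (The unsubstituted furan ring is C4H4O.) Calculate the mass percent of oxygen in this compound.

34.94%

Atom tally by fragment:
  furan ring core → C:4 H:4 O:1
  (− 3 ring H displaced by substituents)
  + COCH3 → C:2 H:3 O:1
  + NO2 → N:1 O:2
  + C2H5 → C:2 H:5
Element totals:
  C: 8
  H: 9
  N: 1
  O: 4
Molecular formula: C8H9NO4.
Molar mass = 183.163 g/mol.
Mass from O: 4 × 15.999 = 63.996 g/mol.
%O = 63.996 / 183.163 × 100 = 34.94%.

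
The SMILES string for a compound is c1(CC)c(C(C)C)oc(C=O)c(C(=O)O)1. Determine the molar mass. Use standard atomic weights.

Atom tally by fragment:
  furan ring core → C:4 H:4 O:1
  (− 4 ring H displaced by substituents)
  + C2H5 → C:2 H:5
  + CH(CH3)2 → C:3 H:7
  + CHO → C:1 H:1 O:1
  + COOH → C:1 H:1 O:2
Element totals:
  C: 11
  H: 14
  O: 4
Molecular formula: C11H14O4.
  M = 11(12.011) + 14(1.008) + 4(15.999)
    = 132.121 + 14.112 + 63.996 = 210.229

210.23 g/mol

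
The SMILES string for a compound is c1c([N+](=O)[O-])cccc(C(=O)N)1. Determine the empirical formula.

C7H6N2O3

Atom tally by fragment:
  benzene ring core → C:6 H:6
  (− 2 ring H displaced by substituents)
  + NO2 → N:1 O:2
  + CONH2 → C:1 H:2 O:1 N:1
Element totals:
  C: 7
  H: 6
  N: 2
  O: 3
Molecular formula: C7H6N2O3.
gcd of subscripts (7, 6, 2, 3) = 1, so the empirical formula equals the molecular formula.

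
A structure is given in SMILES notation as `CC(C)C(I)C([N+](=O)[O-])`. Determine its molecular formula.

C5H10INO2

Atom tally by fragment:
  CH3 → C:1 H:3
  CH(CH3) → C:2 H:4
  CH(I) → C:1 H:1 I:1
  CH2NO2 → C:1 H:2 N:1 O:2
Element totals:
  C: 5
  H: 10
  I: 1
  N: 1
  O: 2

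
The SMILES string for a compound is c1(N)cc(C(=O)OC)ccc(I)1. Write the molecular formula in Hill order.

C8H8INO2

Atom tally by fragment:
  benzene ring core → C:6 H:6
  (− 3 ring H displaced by substituents)
  + NH2 → N:1 H:2
  + COOCH3 → C:2 H:3 O:2
  + I → I:1
Element totals:
  C: 8
  H: 8
  I: 1
  N: 1
  O: 2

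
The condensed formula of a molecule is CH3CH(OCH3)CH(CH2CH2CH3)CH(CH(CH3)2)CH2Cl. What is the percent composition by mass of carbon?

Element totals:
  C: 12
  H: 25
  Cl: 1
  O: 1
Molecular formula: C12H25ClO.
Molar mass = 220.781 g/mol.
Mass from C: 12 × 12.011 = 144.132 g/mol.
%C = 144.132 / 220.781 × 100 = 65.28%.

65.28%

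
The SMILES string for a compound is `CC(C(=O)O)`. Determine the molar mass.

74.08 g/mol

Atom tally by fragment:
  CH3 → C:1 H:3
  CH2COOH → C:2 H:3 O:2
Element totals:
  C: 3
  H: 6
  O: 2
Molecular formula: C3H6O2.
  M = 3(12.011) + 6(1.008) + 2(15.999)
    = 36.033 + 6.048 + 31.998 = 74.079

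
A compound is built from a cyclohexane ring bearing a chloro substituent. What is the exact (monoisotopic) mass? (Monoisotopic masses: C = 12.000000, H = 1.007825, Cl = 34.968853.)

Atom tally by fragment:
  cyclohexane ring core → C:6 H:12
  (− 1 ring H displaced by substituents)
  + Cl → Cl:1
Element totals:
  C: 6
  H: 11
  Cl: 1
Molecular formula: C6H11Cl.
  M = 6(12.0) + 11(1.007825) + 34.968853
    = 72.000000 + 11.086075 + 34.968853 = 118.054928

118.0549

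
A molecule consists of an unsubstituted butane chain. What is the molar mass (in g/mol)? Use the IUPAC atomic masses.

58.12 g/mol

Atom tally by fragment:
  CH3 → C:1 H:3
  CH2 → C:1 H:2
  CH2 → C:1 H:2
  CH3 → C:1 H:3
Element totals:
  C: 4
  H: 10
Molecular formula: C4H10.
  M = 4(12.011) + 10(1.008)
    = 48.044 + 10.080 = 58.124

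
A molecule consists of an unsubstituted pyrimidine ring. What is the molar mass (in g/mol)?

80.09 g/mol

Atom tally by fragment:
  pyrimidine ring core → C:4 H:4 N:2
Element totals:
  C: 4
  H: 4
  N: 2
Molecular formula: C4H4N2.
  M = 4(12.011) + 4(1.008) + 2(14.007)
    = 48.044 + 4.032 + 28.014 = 80.090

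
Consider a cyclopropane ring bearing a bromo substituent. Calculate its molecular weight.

120.98 g/mol

Atom tally by fragment:
  cyclopropane ring core → C:3 H:6
  (− 1 ring H displaced by substituents)
  + Br → Br:1
Element totals:
  C: 3
  H: 5
  Br: 1
Molecular formula: C3H5Br.
  M = 3(12.011) + 5(1.008) + 79.904
    = 36.033 + 5.040 + 79.904 = 120.977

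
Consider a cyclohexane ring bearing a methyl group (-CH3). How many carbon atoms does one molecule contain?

7

Atom tally by fragment:
  cyclohexane ring core → C:6 H:12
  (− 1 ring H displaced by substituents)
  + CH3 → C:1 H:3
Element totals:
  C: 7
  H: 14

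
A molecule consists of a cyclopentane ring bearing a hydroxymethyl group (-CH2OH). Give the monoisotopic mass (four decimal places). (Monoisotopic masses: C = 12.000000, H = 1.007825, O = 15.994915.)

100.0888

Atom tally by fragment:
  cyclopentane ring core → C:5 H:10
  (− 1 ring H displaced by substituents)
  + CH2OH → C:1 H:3 O:1
Element totals:
  C: 6
  H: 12
  O: 1
Molecular formula: C6H12O.
  M = 6(12.0) + 12(1.007825) + 15.994915
    = 72.000000 + 12.093900 + 15.994915 = 100.088815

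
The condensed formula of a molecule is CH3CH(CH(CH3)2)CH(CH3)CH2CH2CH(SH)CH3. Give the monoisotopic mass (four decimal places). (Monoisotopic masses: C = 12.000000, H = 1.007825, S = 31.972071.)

188.1599

Element totals:
  C: 11
  H: 24
  S: 1
Molecular formula: C11H24S.
  M = 11(12.0) + 24(1.007825) + 31.972071
    = 132.000000 + 24.187800 + 31.972071 = 188.159871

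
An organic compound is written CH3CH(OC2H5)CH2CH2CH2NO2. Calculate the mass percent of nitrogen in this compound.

8.69%

Atom tally by fragment:
  CH3 → C:1 H:3
  CH(OC2H5) → C:3 H:6 O:1
  CH2 → C:1 H:2
  CH2 → C:1 H:2
  CH2NO2 → C:1 H:2 N:1 O:2
Element totals:
  C: 7
  H: 15
  N: 1
  O: 3
Molecular formula: C7H15NO3.
Molar mass = 161.201 g/mol.
Mass from N: 1 × 14.007 = 14.007 g/mol.
%N = 14.007 / 161.201 × 100 = 8.69%.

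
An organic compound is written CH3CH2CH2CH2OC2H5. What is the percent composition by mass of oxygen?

15.66%

Element totals:
  C: 6
  H: 14
  O: 1
Molecular formula: C6H14O.
Molar mass = 102.177 g/mol.
Mass from O: 1 × 15.999 = 15.999 g/mol.
%O = 15.999 / 102.177 × 100 = 15.66%.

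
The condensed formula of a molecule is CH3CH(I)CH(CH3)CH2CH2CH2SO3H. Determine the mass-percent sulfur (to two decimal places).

Atom tally by fragment:
  CH3 → C:1 H:3
  CH(I) → C:1 H:1 I:1
  CH(CH3) → C:2 H:4
  CH2 → C:1 H:2
  CH2 → C:1 H:2
  CH2SO3H → C:1 H:3 S:1 O:3
Element totals:
  C: 7
  H: 15
  I: 1
  O: 3
  S: 1
Molecular formula: C7H15IO3S.
Molar mass = 306.158 g/mol.
Mass from S: 1 × 32.06 = 32.060 g/mol.
%S = 32.060 / 306.158 × 100 = 10.47%.

10.47%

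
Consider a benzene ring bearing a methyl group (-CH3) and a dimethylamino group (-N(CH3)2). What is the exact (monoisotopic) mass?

135.1048

Atom tally by fragment:
  benzene ring core → C:6 H:6
  (− 2 ring H displaced by substituents)
  + CH3 → C:1 H:3
  + N(CH3)2 → N:1 C:2 H:6
Element totals:
  C: 9
  H: 13
  N: 1
Molecular formula: C9H13N.
  M = 9(12.0) + 13(1.007825) + 14.003074
    = 108.000000 + 13.101725 + 14.003074 = 135.104799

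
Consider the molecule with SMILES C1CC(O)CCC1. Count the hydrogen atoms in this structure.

Atom tally by fragment:
  cyclohexane ring core → C:6 H:12
  (− 1 ring H displaced by substituents)
  + OH → O:1 H:1
Element totals:
  C: 6
  H: 12
  O: 1

12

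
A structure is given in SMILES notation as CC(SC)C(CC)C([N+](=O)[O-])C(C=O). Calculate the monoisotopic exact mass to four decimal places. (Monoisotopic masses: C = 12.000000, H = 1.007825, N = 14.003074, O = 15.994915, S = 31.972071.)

Atom tally by fragment:
  CH3 → C:1 H:3
  CH(SCH3) → C:2 H:4 S:1
  CH(C2H5) → C:3 H:6
  CH(NO2) → C:1 H:1 N:1 O:2
  CH2CHO → C:2 H:3 O:1
Element totals:
  C: 9
  H: 17
  N: 1
  O: 3
  S: 1
Molecular formula: C9H17NO3S.
  M = 9(12.0) + 17(1.007825) + 14.003074 + 3(15.994915) + 31.972071
    = 108.000000 + 17.133025 + 14.003074 + 47.984745 + 31.972071 = 219.092915

219.0929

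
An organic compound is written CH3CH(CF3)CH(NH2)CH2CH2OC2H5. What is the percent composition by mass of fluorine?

Atom tally by fragment:
  CH3 → C:1 H:3
  CH(CF3) → C:2 H:1 F:3
  CH(NH2) → C:1 H:3 N:1
  CH2 → C:1 H:2
  CH2OC2H5 → C:3 H:7 O:1
Element totals:
  C: 8
  H: 16
  F: 3
  N: 1
  O: 1
Molecular formula: C8H16F3NO.
Molar mass = 199.216 g/mol.
Mass from F: 3 × 18.998 = 56.994 g/mol.
%F = 56.994 / 199.216 × 100 = 28.61%.

28.61%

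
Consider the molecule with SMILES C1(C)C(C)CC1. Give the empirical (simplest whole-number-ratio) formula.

CH2

Atom tally by fragment:
  cyclobutane ring core → C:4 H:8
  (− 2 ring H displaced by substituents)
  + CH3 → C:1 H:3
  + CH3 → C:1 H:3
Element totals:
  C: 6
  H: 12
Molecular formula: C6H12.
gcd of subscripts = 6; dividing each by 6:
  C: 6/6 = 1
  H: 12/6 = 2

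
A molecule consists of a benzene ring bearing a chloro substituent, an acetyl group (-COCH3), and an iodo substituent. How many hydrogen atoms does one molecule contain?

Atom tally by fragment:
  benzene ring core → C:6 H:6
  (− 3 ring H displaced by substituents)
  + Cl → Cl:1
  + COCH3 → C:2 H:3 O:1
  + I → I:1
Element totals:
  C: 8
  H: 6
  Cl: 1
  I: 1
  O: 1

6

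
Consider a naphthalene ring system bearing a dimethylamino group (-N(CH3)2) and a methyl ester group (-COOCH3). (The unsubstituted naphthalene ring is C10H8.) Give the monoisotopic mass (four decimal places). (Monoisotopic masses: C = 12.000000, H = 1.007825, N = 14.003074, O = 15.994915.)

Atom tally by fragment:
  naphthalene ring system core → C:10 H:8
  (− 2 ring H displaced by substituents)
  + N(CH3)2 → N:1 C:2 H:6
  + COOCH3 → C:2 H:3 O:2
Element totals:
  C: 14
  H: 15
  N: 1
  O: 2
Molecular formula: C14H15NO2.
  M = 14(12.0) + 15(1.007825) + 14.003074 + 2(15.994915)
    = 168.000000 + 15.117375 + 14.003074 + 31.989830 = 229.110279

229.1103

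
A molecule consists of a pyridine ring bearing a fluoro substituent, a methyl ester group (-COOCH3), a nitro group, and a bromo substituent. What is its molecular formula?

Atom tally by fragment:
  pyridine ring core → C:5 H:5 N:1
  (− 4 ring H displaced by substituents)
  + F → F:1
  + COOCH3 → C:2 H:3 O:2
  + NO2 → N:1 O:2
  + Br → Br:1
Element totals:
  C: 7
  H: 4
  Br: 1
  F: 1
  N: 2
  O: 4

C7H4BrFN2O4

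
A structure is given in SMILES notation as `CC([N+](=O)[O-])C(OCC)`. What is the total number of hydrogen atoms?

11

Atom tally by fragment:
  CH3 → C:1 H:3
  CH(NO2) → C:1 H:1 N:1 O:2
  CH2OC2H5 → C:3 H:7 O:1
Element totals:
  C: 5
  H: 11
  N: 1
  O: 3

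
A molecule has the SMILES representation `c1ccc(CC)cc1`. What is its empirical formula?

C4H5

Atom tally by fragment:
  benzene ring core → C:6 H:6
  (− 1 ring H displaced by substituents)
  + C2H5 → C:2 H:5
Element totals:
  C: 8
  H: 10
Molecular formula: C8H10.
gcd of subscripts = 2; dividing each by 2:
  C: 8/2 = 4
  H: 10/2 = 5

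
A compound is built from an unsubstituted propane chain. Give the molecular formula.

Atom tally by fragment:
  CH3 → C:1 H:3
  CH2 → C:1 H:2
  CH3 → C:1 H:3
Element totals:
  C: 3
  H: 8

C3H8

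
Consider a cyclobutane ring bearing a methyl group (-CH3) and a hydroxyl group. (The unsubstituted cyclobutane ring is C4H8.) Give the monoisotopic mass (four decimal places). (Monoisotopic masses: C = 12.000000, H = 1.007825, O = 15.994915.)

Atom tally by fragment:
  cyclobutane ring core → C:4 H:8
  (− 2 ring H displaced by substituents)
  + CH3 → C:1 H:3
  + OH → O:1 H:1
Element totals:
  C: 5
  H: 10
  O: 1
Molecular formula: C5H10O.
  M = 5(12.0) + 10(1.007825) + 15.994915
    = 60.000000 + 10.078250 + 15.994915 = 86.073165

86.0732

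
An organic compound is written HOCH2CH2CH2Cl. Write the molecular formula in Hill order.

C3H7ClO

Element totals:
  C: 3
  H: 7
  Cl: 1
  O: 1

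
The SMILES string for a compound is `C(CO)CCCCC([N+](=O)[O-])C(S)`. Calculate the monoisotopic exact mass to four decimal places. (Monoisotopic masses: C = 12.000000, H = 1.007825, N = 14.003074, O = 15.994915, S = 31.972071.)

207.0929

Atom tally by fragment:
  HOCH2CH2 → C:2 H:5 O:1
  CH2 → C:1 H:2
  CH2 → C:1 H:2
  CH2 → C:1 H:2
  CH2 → C:1 H:2
  CH(NO2) → C:1 H:1 N:1 O:2
  CH2SH → C:1 H:3 S:1
Element totals:
  C: 8
  H: 17
  N: 1
  O: 3
  S: 1
Molecular formula: C8H17NO3S.
  M = 8(12.0) + 17(1.007825) + 14.003074 + 3(15.994915) + 31.972071
    = 96.000000 + 17.133025 + 14.003074 + 47.984745 + 31.972071 = 207.092915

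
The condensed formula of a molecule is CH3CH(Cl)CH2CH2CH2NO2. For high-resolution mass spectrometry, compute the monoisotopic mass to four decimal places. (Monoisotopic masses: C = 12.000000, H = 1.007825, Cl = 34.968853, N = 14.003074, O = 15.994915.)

151.0400

Atom tally by fragment:
  CH3 → C:1 H:3
  CH(Cl) → C:1 H:1 Cl:1
  CH2 → C:1 H:2
  CH2 → C:1 H:2
  CH2NO2 → C:1 H:2 N:1 O:2
Element totals:
  C: 5
  H: 10
  Cl: 1
  N: 1
  O: 2
Molecular formula: C5H10ClNO2.
  M = 5(12.0) + 10(1.007825) + 34.968853 + 14.003074 + 2(15.994915)
    = 60.000000 + 10.078250 + 34.968853 + 14.003074 + 31.989830 = 151.040007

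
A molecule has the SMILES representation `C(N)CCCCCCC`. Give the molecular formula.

Atom tally by fragment:
  H2NCH2 → C:1 H:4 N:1
  CH2 → C:1 H:2
  CH2 → C:1 H:2
  CH2 → C:1 H:2
  CH2 → C:1 H:2
  CH2 → C:1 H:2
  CH2 → C:1 H:2
  CH3 → C:1 H:3
Element totals:
  C: 8
  H: 19
  N: 1

C8H19N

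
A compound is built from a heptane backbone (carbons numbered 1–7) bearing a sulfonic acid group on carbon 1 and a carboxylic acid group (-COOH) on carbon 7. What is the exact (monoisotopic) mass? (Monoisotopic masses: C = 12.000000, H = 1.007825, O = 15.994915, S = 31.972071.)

Atom tally by fragment:
  HO3SCH2 → C:1 H:3 S:1 O:3
  CH2 → C:1 H:2
  CH2 → C:1 H:2
  CH2 → C:1 H:2
  CH2 → C:1 H:2
  CH2 → C:1 H:2
  CH2COOH → C:2 H:3 O:2
Element totals:
  C: 8
  H: 16
  O: 5
  S: 1
Molecular formula: C8H16O5S.
  M = 8(12.0) + 16(1.007825) + 5(15.994915) + 31.972071
    = 96.000000 + 16.125200 + 79.974575 + 31.972071 = 224.071846

224.0718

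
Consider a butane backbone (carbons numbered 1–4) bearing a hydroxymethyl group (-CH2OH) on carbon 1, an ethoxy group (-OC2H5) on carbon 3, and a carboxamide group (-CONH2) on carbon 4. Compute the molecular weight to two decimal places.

175.23 g/mol

Atom tally by fragment:
  HOCH2CH2 → C:2 H:5 O:1
  CH2 → C:1 H:2
  CH(OC2H5) → C:3 H:6 O:1
  CH2CONH2 → C:2 H:4 O:1 N:1
Element totals:
  C: 8
  H: 17
  N: 1
  O: 3
Molecular formula: C8H17NO3.
  M = 8(12.011) + 17(1.008) + 14.007 + 3(15.999)
    = 96.088 + 17.136 + 14.007 + 47.997 = 175.228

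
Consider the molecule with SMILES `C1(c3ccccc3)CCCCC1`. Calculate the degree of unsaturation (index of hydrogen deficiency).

Atom tally by fragment:
  cyclohexane ring core → C:6 H:12
  (− 1 ring H displaced by substituents)
  + C6H5 → C:6 H:5
Element totals:
  C: 12
  H: 16
Molecular formula: C12H16.
DoU = (2C + 2 + N − H − X) / 2 = (2·12 + 2 + 0 − 16 − 0) / 2 = 5.

5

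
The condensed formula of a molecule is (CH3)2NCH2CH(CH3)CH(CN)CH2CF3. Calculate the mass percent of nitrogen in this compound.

13.45%

Atom tally by fragment:
  (CH3)2NCH2 → C:3 H:8 N:1
  CH(CH3) → C:2 H:4
  CH(CN) → C:2 H:1 N:1
  CH2CF3 → C:2 H:2 F:3
Element totals:
  C: 9
  H: 15
  F: 3
  N: 2
Molecular formula: C9H15F3N2.
Molar mass = 208.227 g/mol.
Mass from N: 2 × 14.007 = 28.014 g/mol.
%N = 28.014 / 208.227 × 100 = 13.45%.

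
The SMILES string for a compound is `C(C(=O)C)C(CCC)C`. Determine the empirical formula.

Atom tally by fragment:
  CH3COCH2 → C:3 H:5 O:1
  CH(CH2CH2CH3) → C:4 H:8
  CH3 → C:1 H:3
Element totals:
  C: 8
  H: 16
  O: 1
Molecular formula: C8H16O.
gcd of subscripts (8, 16, 1) = 1, so the empirical formula equals the molecular formula.

C8H16O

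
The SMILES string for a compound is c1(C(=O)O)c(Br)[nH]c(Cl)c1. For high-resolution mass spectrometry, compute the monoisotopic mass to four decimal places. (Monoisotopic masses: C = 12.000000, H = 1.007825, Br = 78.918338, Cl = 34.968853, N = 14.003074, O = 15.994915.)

222.9036

Atom tally by fragment:
  pyrrole ring core → C:4 H:5 N:1
  (− 3 ring H displaced by substituents)
  + COOH → C:1 H:1 O:2
  + Br → Br:1
  + Cl → Cl:1
Element totals:
  C: 5
  H: 3
  Br: 1
  Cl: 1
  N: 1
  O: 2
Molecular formula: C5H3BrClNO2.
  M = 5(12.0) + 3(1.007825) + 78.918338 + 34.968853 + 14.003074 + 2(15.994915)
    = 60.000000 + 3.023475 + 78.918338 + 34.968853 + 14.003074 + 31.989830 = 222.903570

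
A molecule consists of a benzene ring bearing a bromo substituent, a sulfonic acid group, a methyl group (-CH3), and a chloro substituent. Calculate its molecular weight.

285.54 g/mol

Atom tally by fragment:
  benzene ring core → C:6 H:6
  (− 4 ring H displaced by substituents)
  + Br → Br:1
  + SO3H → S:1 O:3 H:1
  + CH3 → C:1 H:3
  + Cl → Cl:1
Element totals:
  C: 7
  H: 6
  Br: 1
  Cl: 1
  O: 3
  S: 1
Molecular formula: C7H6BrClO3S.
  M = 7(12.011) + 6(1.008) + 79.904 + 35.45 + 3(15.999) + 32.06
    = 84.077 + 6.048 + 79.904 + 35.450 + 47.997 + 32.060 = 285.536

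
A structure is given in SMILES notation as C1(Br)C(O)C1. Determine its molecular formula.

C3H5BrO

Atom tally by fragment:
  cyclopropane ring core → C:3 H:6
  (− 2 ring H displaced by substituents)
  + Br → Br:1
  + OH → O:1 H:1
Element totals:
  C: 3
  H: 5
  Br: 1
  O: 1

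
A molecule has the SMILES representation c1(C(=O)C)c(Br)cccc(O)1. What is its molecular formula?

C8H7BrO2

Atom tally by fragment:
  benzene ring core → C:6 H:6
  (− 3 ring H displaced by substituents)
  + COCH3 → C:2 H:3 O:1
  + Br → Br:1
  + OH → O:1 H:1
Element totals:
  C: 8
  H: 7
  Br: 1
  O: 2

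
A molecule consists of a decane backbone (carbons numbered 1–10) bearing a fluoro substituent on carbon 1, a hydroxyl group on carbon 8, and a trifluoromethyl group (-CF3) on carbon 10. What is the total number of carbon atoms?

11

Atom tally by fragment:
  FCH2 → C:1 H:2 F:1
  CH2 → C:1 H:2
  CH2 → C:1 H:2
  CH2 → C:1 H:2
  CH2 → C:1 H:2
  CH2 → C:1 H:2
  CH2 → C:1 H:2
  CH(OH) → C:1 H:2 O:1
  CH2 → C:1 H:2
  CH2CF3 → C:2 H:2 F:3
Element totals:
  C: 11
  H: 20
  F: 4
  O: 1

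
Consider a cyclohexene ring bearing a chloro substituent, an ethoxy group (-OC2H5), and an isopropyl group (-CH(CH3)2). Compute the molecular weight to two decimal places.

Atom tally by fragment:
  cyclohexene ring core → C:6 H:10
  (− 3 ring H displaced by substituents)
  + Cl → Cl:1
  + OC2H5 → C:2 H:5 O:1
  + CH(CH3)2 → C:3 H:7
Element totals:
  C: 11
  H: 19
  Cl: 1
  O: 1
Molecular formula: C11H19ClO.
  M = 11(12.011) + 19(1.008) + 35.45 + 15.999
    = 132.121 + 19.152 + 35.450 + 15.999 = 202.722

202.72 g/mol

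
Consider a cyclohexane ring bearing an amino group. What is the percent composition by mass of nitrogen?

14.12%

Atom tally by fragment:
  cyclohexane ring core → C:6 H:12
  (− 1 ring H displaced by substituents)
  + NH2 → N:1 H:2
Element totals:
  C: 6
  H: 13
  N: 1
Molecular formula: C6H13N.
Molar mass = 99.177 g/mol.
Mass from N: 1 × 14.007 = 14.007 g/mol.
%N = 14.007 / 99.177 × 100 = 14.12%.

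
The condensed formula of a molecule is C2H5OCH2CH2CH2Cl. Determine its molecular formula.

Atom tally by fragment:
  C2H5OCH2 → C:3 H:7 O:1
  CH2 → C:1 H:2
  CH2Cl → C:1 H:2 Cl:1
Element totals:
  C: 5
  H: 11
  Cl: 1
  O: 1

C5H11ClO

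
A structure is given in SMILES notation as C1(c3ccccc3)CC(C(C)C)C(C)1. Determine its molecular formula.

C14H20

Atom tally by fragment:
  cyclobutane ring core → C:4 H:8
  (− 3 ring H displaced by substituents)
  + C6H5 → C:6 H:5
  + CH(CH3)2 → C:3 H:7
  + CH3 → C:1 H:3
Element totals:
  C: 14
  H: 20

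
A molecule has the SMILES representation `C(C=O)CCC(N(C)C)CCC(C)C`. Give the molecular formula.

C12H25NO

Atom tally by fragment:
  OHCCH2 → C:2 H:3 O:1
  CH2 → C:1 H:2
  CH2 → C:1 H:2
  CH(N(CH3)2) → C:3 H:7 N:1
  CH2 → C:1 H:2
  CH2 → C:1 H:2
  CH(CH3) → C:2 H:4
  CH3 → C:1 H:3
Element totals:
  C: 12
  H: 25
  N: 1
  O: 1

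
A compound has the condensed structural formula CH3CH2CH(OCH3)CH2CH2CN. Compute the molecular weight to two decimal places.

127.19 g/mol

Atom tally by fragment:
  CH3 → C:1 H:3
  CH2 → C:1 H:2
  CH(OCH3) → C:2 H:4 O:1
  CH2 → C:1 H:2
  CH2CN → C:2 H:2 N:1
Element totals:
  C: 7
  H: 13
  N: 1
  O: 1
Molecular formula: C7H13NO.
  M = 7(12.011) + 13(1.008) + 14.007 + 15.999
    = 84.077 + 13.104 + 14.007 + 15.999 = 127.187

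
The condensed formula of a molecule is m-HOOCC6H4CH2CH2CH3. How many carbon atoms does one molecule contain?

Element totals:
  C: 10
  H: 12
  O: 2

10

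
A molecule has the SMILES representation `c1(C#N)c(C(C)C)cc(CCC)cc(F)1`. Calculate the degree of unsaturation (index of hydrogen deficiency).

6

Atom tally by fragment:
  benzene ring core → C:6 H:6
  (− 4 ring H displaced by substituents)
  + CN → C:1 N:1
  + CH(CH3)2 → C:3 H:7
  + CH2CH2CH3 → C:3 H:7
  + F → F:1
Element totals:
  C: 13
  H: 16
  F: 1
  N: 1
Molecular formula: C13H16FN.
DoU = (2C + 2 + N − H − X) / 2 = (2·13 + 2 + 1 − 16 − 1) / 2 = 6.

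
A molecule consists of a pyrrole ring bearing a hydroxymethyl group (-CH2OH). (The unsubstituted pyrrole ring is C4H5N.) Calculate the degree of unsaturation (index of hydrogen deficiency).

3

Atom tally by fragment:
  pyrrole ring core → C:4 H:5 N:1
  (− 1 ring H displaced by substituents)
  + CH2OH → C:1 H:3 O:1
Element totals:
  C: 5
  H: 7
  N: 1
  O: 1
Molecular formula: C5H7NO.
DoU = (2C + 2 + N − H − X) / 2 = (2·5 + 2 + 1 − 7 − 0) / 2 = 3.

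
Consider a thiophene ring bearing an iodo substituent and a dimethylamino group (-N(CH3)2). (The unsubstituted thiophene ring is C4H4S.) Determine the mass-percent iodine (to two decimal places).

50.14%

Atom tally by fragment:
  thiophene ring core → C:4 H:4 S:1
  (− 2 ring H displaced by substituents)
  + I → I:1
  + N(CH3)2 → N:1 C:2 H:6
Element totals:
  C: 6
  H: 8
  I: 1
  N: 1
  S: 1
Molecular formula: C6H8INS.
Molar mass = 253.101 g/mol.
Mass from I: 1 × 126.904 = 126.904 g/mol.
%I = 126.904 / 253.101 × 100 = 50.14%.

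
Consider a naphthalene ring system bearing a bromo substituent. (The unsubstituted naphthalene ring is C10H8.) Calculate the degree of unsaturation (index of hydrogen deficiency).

7

Atom tally by fragment:
  naphthalene ring system core → C:10 H:8
  (− 1 ring H displaced by substituents)
  + Br → Br:1
Element totals:
  C: 10
  H: 7
  Br: 1
Molecular formula: C10H7Br.
DoU = (2C + 2 + N − H − X) / 2 = (2·10 + 2 + 0 − 7 − 1) / 2 = 7.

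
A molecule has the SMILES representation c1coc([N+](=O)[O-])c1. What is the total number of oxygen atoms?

3

Atom tally by fragment:
  furan ring core → C:4 H:4 O:1
  (− 1 ring H displaced by substituents)
  + NO2 → N:1 O:2
Element totals:
  C: 4
  H: 3
  N: 1
  O: 3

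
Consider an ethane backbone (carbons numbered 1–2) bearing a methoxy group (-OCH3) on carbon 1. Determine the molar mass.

Atom tally by fragment:
  CH3OCH2 → C:2 H:5 O:1
  CH3 → C:1 H:3
Element totals:
  C: 3
  H: 8
  O: 1
Molecular formula: C3H8O.
  M = 3(12.011) + 8(1.008) + 15.999
    = 36.033 + 8.064 + 15.999 = 60.096

60.10 g/mol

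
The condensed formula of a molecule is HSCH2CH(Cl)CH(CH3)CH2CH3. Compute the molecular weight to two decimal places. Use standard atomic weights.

152.68 g/mol

Element totals:
  C: 6
  H: 13
  Cl: 1
  S: 1
Molecular formula: C6H13ClS.
  M = 6(12.011) + 13(1.008) + 35.45 + 32.06
    = 72.066 + 13.104 + 35.450 + 32.060 = 152.680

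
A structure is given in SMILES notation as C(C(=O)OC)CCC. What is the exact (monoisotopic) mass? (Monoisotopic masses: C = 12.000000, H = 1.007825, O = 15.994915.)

116.0837

Atom tally by fragment:
  CH3OOCCH2 → C:3 H:5 O:2
  CH2 → C:1 H:2
  CH2 → C:1 H:2
  CH3 → C:1 H:3
Element totals:
  C: 6
  H: 12
  O: 2
Molecular formula: C6H12O2.
  M = 6(12.0) + 12(1.007825) + 2(15.994915)
    = 72.000000 + 12.093900 + 31.989830 = 116.083730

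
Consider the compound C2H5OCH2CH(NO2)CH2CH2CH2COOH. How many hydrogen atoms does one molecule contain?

Element totals:
  C: 8
  H: 15
  N: 1
  O: 5

15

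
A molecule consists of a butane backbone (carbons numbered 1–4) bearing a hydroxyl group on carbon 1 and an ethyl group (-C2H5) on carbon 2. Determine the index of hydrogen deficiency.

Atom tally by fragment:
  HOCH2 → C:1 H:3 O:1
  CH(C2H5) → C:3 H:6
  CH2 → C:1 H:2
  CH3 → C:1 H:3
Element totals:
  C: 6
  H: 14
  O: 1
Molecular formula: C6H14O.
DoU = (2C + 2 + N − H − X) / 2 = (2·6 + 2 + 0 − 14 − 0) / 2 = 0.

0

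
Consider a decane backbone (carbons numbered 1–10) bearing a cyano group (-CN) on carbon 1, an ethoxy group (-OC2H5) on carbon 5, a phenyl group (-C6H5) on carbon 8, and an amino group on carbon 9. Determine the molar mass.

Atom tally by fragment:
  NCCH2 → C:2 H:2 N:1
  CH2 → C:1 H:2
  CH2 → C:1 H:2
  CH2 → C:1 H:2
  CH(OC2H5) → C:3 H:6 O:1
  CH2 → C:1 H:2
  CH2 → C:1 H:2
  CH(C6H5) → C:7 H:6
  CH(NH2) → C:1 H:3 N:1
  CH3 → C:1 H:3
Element totals:
  C: 19
  H: 30
  N: 2
  O: 1
Molecular formula: C19H30N2O.
  M = 19(12.011) + 30(1.008) + 2(14.007) + 15.999
    = 228.209 + 30.240 + 28.014 + 15.999 = 302.462

302.46 g/mol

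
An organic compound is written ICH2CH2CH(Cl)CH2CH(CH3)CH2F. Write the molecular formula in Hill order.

Atom tally by fragment:
  ICH2 → C:1 H:2 I:1
  CH2 → C:1 H:2
  CH(Cl) → C:1 H:1 Cl:1
  CH2 → C:1 H:2
  CH(CH3) → C:2 H:4
  CH2F → C:1 H:2 F:1
Element totals:
  C: 7
  H: 13
  Cl: 1
  F: 1
  I: 1

C7H13ClFI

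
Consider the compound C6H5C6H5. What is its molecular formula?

C12H10

Atom tally by fragment:
  benzene ring core → C:6 H:6
  (− 1 ring H displaced by substituents)
  + C6H5 → C:6 H:5
Element totals:
  C: 12
  H: 10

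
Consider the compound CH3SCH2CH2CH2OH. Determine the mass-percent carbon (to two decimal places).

Element totals:
  C: 4
  H: 10
  O: 1
  S: 1
Molecular formula: C4H10OS.
Molar mass = 106.183 g/mol.
Mass from C: 4 × 12.011 = 48.044 g/mol.
%C = 48.044 / 106.183 × 100 = 45.25%.

45.25%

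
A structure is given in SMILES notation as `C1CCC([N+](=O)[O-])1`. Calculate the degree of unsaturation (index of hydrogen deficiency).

2

Atom tally by fragment:
  cyclobutane ring core → C:4 H:8
  (− 1 ring H displaced by substituents)
  + NO2 → N:1 O:2
Element totals:
  C: 4
  H: 7
  N: 1
  O: 2
Molecular formula: C4H7NO2.
DoU = (2C + 2 + N − H − X) / 2 = (2·4 + 2 + 1 − 7 − 0) / 2 = 2.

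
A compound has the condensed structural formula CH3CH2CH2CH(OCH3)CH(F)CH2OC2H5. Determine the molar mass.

178.25 g/mol

Atom tally by fragment:
  CH3 → C:1 H:3
  CH2 → C:1 H:2
  CH2 → C:1 H:2
  CH(OCH3) → C:2 H:4 O:1
  CH(F) → C:1 H:1 F:1
  CH2OC2H5 → C:3 H:7 O:1
Element totals:
  C: 9
  H: 19
  F: 1
  O: 2
Molecular formula: C9H19FO2.
  M = 9(12.011) + 19(1.008) + 18.998 + 2(15.999)
    = 108.099 + 19.152 + 18.998 + 31.998 = 178.247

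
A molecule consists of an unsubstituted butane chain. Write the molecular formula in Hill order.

Atom tally by fragment:
  CH3 → C:1 H:3
  CH2 → C:1 H:2
  CH2 → C:1 H:2
  CH3 → C:1 H:3
Element totals:
  C: 4
  H: 10

C4H10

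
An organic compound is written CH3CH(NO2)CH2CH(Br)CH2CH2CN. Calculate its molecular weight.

Atom tally by fragment:
  CH3 → C:1 H:3
  CH(NO2) → C:1 H:1 N:1 O:2
  CH2 → C:1 H:2
  CH(Br) → C:1 H:1 Br:1
  CH2 → C:1 H:2
  CH2CN → C:2 H:2 N:1
Element totals:
  C: 7
  H: 11
  Br: 1
  N: 2
  O: 2
Molecular formula: C7H11BrN2O2.
  M = 7(12.011) + 11(1.008) + 79.904 + 2(14.007) + 2(15.999)
    = 84.077 + 11.088 + 79.904 + 28.014 + 31.998 = 235.081

235.08 g/mol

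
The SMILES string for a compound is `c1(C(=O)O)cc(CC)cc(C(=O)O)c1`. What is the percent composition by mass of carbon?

Atom tally by fragment:
  benzene ring core → C:6 H:6
  (− 3 ring H displaced by substituents)
  + COOH → C:1 H:1 O:2
  + C2H5 → C:2 H:5
  + COOH → C:1 H:1 O:2
Element totals:
  C: 10
  H: 10
  O: 4
Molecular formula: C10H10O4.
Molar mass = 194.186 g/mol.
Mass from C: 10 × 12.011 = 120.110 g/mol.
%C = 120.110 / 194.186 × 100 = 61.85%.

61.85%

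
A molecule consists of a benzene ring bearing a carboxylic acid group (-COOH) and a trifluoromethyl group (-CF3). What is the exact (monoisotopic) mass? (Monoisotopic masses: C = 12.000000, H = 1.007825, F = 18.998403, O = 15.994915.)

190.0242

Atom tally by fragment:
  benzene ring core → C:6 H:6
  (− 2 ring H displaced by substituents)
  + COOH → C:1 H:1 O:2
  + CF3 → C:1 F:3
Element totals:
  C: 8
  H: 5
  F: 3
  O: 2
Molecular formula: C8H5F3O2.
  M = 8(12.0) + 5(1.007825) + 3(18.998403) + 2(15.994915)
    = 96.000000 + 5.039125 + 56.995209 + 31.989830 = 190.024164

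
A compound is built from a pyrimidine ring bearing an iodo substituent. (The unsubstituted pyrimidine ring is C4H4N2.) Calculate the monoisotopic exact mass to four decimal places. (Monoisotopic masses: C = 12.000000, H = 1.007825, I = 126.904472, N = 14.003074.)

Atom tally by fragment:
  pyrimidine ring core → C:4 H:4 N:2
  (− 1 ring H displaced by substituents)
  + I → I:1
Element totals:
  C: 4
  H: 3
  I: 1
  N: 2
Molecular formula: C4H3IN2.
  M = 4(12.0) + 3(1.007825) + 126.904472 + 2(14.003074)
    = 48.000000 + 3.023475 + 126.904472 + 28.006148 = 205.934095

205.9341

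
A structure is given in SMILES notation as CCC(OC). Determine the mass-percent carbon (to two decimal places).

Atom tally by fragment:
  CH3 → C:1 H:3
  CH2 → C:1 H:2
  CH2OCH3 → C:2 H:5 O:1
Element totals:
  C: 4
  H: 10
  O: 1
Molecular formula: C4H10O.
Molar mass = 74.123 g/mol.
Mass from C: 4 × 12.011 = 48.044 g/mol.
%C = 48.044 / 74.123 × 100 = 64.82%.

64.82%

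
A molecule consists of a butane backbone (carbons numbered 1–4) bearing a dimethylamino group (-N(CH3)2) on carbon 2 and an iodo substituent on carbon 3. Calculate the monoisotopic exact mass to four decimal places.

227.0171

Atom tally by fragment:
  CH3 → C:1 H:3
  CH(N(CH3)2) → C:3 H:7 N:1
  CH(I) → C:1 H:1 I:1
  CH3 → C:1 H:3
Element totals:
  C: 6
  H: 14
  I: 1
  N: 1
Molecular formula: C6H14IN.
  M = 6(12.0) + 14(1.007825) + 126.904472 + 14.003074
    = 72.000000 + 14.109550 + 126.904472 + 14.003074 = 227.017096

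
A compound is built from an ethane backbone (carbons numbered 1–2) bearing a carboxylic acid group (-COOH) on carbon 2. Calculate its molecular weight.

Atom tally by fragment:
  CH3 → C:1 H:3
  CH2COOH → C:2 H:3 O:2
Element totals:
  C: 3
  H: 6
  O: 2
Molecular formula: C3H6O2.
  M = 3(12.011) + 6(1.008) + 2(15.999)
    = 36.033 + 6.048 + 31.998 = 74.079

74.08 g/mol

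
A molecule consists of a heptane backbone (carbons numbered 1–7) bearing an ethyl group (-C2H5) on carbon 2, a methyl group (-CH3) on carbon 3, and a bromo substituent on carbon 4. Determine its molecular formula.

Atom tally by fragment:
  CH3 → C:1 H:3
  CH(C2H5) → C:3 H:6
  CH(CH3) → C:2 H:4
  CH(Br) → C:1 H:1 Br:1
  CH2 → C:1 H:2
  CH2 → C:1 H:2
  CH3 → C:1 H:3
Element totals:
  C: 10
  H: 21
  Br: 1

C10H21Br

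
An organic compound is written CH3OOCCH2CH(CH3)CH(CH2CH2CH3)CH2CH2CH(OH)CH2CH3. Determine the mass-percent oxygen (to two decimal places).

Atom tally by fragment:
  CH3OOCCH2 → C:3 H:5 O:2
  CH(CH3) → C:2 H:4
  CH(CH2CH2CH3) → C:4 H:8
  CH2 → C:1 H:2
  CH2 → C:1 H:2
  CH(OH) → C:1 H:2 O:1
  CH2 → C:1 H:2
  CH3 → C:1 H:3
Element totals:
  C: 14
  H: 28
  O: 3
Molecular formula: C14H28O3.
Molar mass = 244.375 g/mol.
Mass from O: 3 × 15.999 = 47.997 g/mol.
%O = 47.997 / 244.375 × 100 = 19.64%.

19.64%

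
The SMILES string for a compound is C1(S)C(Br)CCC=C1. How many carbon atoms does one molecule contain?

6

Atom tally by fragment:
  cyclohexene ring core → C:6 H:10
  (− 2 ring H displaced by substituents)
  + SH → S:1 H:1
  + Br → Br:1
Element totals:
  C: 6
  H: 9
  Br: 1
  S: 1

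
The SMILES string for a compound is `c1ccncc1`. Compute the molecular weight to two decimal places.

79.10 g/mol

Atom tally by fragment:
  pyridine ring core → C:5 H:5 N:1
Element totals:
  C: 5
  H: 5
  N: 1
Molecular formula: C5H5N.
  M = 5(12.011) + 5(1.008) + 14.007
    = 60.055 + 5.040 + 14.007 = 79.102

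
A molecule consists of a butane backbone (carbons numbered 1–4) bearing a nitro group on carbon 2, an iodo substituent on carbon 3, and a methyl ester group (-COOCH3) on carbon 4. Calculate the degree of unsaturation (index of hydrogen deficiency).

Atom tally by fragment:
  CH3 → C:1 H:3
  CH(NO2) → C:1 H:1 N:1 O:2
  CH(I) → C:1 H:1 I:1
  CH2COOCH3 → C:3 H:5 O:2
Element totals:
  C: 6
  H: 10
  I: 1
  N: 1
  O: 4
Molecular formula: C6H10INO4.
DoU = (2C + 2 + N − H − X) / 2 = (2·6 + 2 + 1 − 10 − 1) / 2 = 2.

2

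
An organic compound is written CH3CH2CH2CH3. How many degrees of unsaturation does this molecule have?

Atom tally by fragment:
  CH3 → C:1 H:3
  CH2 → C:1 H:2
  CH2 → C:1 H:2
  CH3 → C:1 H:3
Element totals:
  C: 4
  H: 10
Molecular formula: C4H10.
DoU = (2C + 2 + N − H − X) / 2 = (2·4 + 2 + 0 − 10 − 0) / 2 = 0.

0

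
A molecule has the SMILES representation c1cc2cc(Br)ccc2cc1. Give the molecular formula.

Atom tally by fragment:
  naphthalene ring system core → C:10 H:8
  (− 1 ring H displaced by substituents)
  + Br → Br:1
Element totals:
  C: 10
  H: 7
  Br: 1

C10H7Br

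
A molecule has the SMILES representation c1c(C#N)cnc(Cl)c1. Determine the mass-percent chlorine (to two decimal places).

Atom tally by fragment:
  pyridine ring core → C:5 H:5 N:1
  (− 2 ring H displaced by substituents)
  + CN → C:1 N:1
  + Cl → Cl:1
Element totals:
  C: 6
  H: 3
  Cl: 1
  N: 2
Molecular formula: C6H3ClN2.
Molar mass = 138.554 g/mol.
Mass from Cl: 1 × 35.45 = 35.450 g/mol.
%Cl = 35.450 / 138.554 × 100 = 25.59%.

25.59%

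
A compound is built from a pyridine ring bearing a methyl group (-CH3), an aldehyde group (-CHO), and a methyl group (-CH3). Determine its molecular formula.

Atom tally by fragment:
  pyridine ring core → C:5 H:5 N:1
  (− 3 ring H displaced by substituents)
  + CH3 → C:1 H:3
  + CHO → C:1 H:1 O:1
  + CH3 → C:1 H:3
Element totals:
  C: 8
  H: 9
  N: 1
  O: 1

C8H9NO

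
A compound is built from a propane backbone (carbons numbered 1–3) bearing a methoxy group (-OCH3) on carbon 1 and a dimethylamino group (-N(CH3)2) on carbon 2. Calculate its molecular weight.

117.19 g/mol

Atom tally by fragment:
  CH3OCH2 → C:2 H:5 O:1
  CH(N(CH3)2) → C:3 H:7 N:1
  CH3 → C:1 H:3
Element totals:
  C: 6
  H: 15
  N: 1
  O: 1
Molecular formula: C6H15NO.
  M = 6(12.011) + 15(1.008) + 14.007 + 15.999
    = 72.066 + 15.120 + 14.007 + 15.999 = 117.192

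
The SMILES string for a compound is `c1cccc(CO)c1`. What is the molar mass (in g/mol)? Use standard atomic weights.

108.14 g/mol

Atom tally by fragment:
  benzene ring core → C:6 H:6
  (− 1 ring H displaced by substituents)
  + CH2OH → C:1 H:3 O:1
Element totals:
  C: 7
  H: 8
  O: 1
Molecular formula: C7H8O.
  M = 7(12.011) + 8(1.008) + 15.999
    = 84.077 + 8.064 + 15.999 = 108.140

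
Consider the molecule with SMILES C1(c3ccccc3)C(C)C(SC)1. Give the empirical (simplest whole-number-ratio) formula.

C11H14S

Atom tally by fragment:
  cyclopropane ring core → C:3 H:6
  (− 3 ring H displaced by substituents)
  + C6H5 → C:6 H:5
  + CH3 → C:1 H:3
  + SCH3 → C:1 H:3 S:1
Element totals:
  C: 11
  H: 14
  S: 1
Molecular formula: C11H14S.
gcd of subscripts (11, 14, 1) = 1, so the empirical formula equals the molecular formula.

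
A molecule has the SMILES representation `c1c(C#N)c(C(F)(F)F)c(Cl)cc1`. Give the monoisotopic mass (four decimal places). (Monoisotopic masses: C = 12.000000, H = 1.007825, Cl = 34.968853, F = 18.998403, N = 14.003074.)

Atom tally by fragment:
  benzene ring core → C:6 H:6
  (− 3 ring H displaced by substituents)
  + CN → C:1 N:1
  + CF3 → C:1 F:3
  + Cl → Cl:1
Element totals:
  C: 8
  H: 3
  Cl: 1
  F: 3
  N: 1
Molecular formula: C8H3ClF3N.
  M = 8(12.0) + 3(1.007825) + 34.968853 + 3(18.998403) + 14.003074
    = 96.000000 + 3.023475 + 34.968853 + 56.995209 + 14.003074 = 204.990611

204.9906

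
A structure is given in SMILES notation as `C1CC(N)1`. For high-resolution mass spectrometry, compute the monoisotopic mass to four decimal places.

Atom tally by fragment:
  cyclopropane ring core → C:3 H:6
  (− 1 ring H displaced by substituents)
  + NH2 → N:1 H:2
Element totals:
  C: 3
  H: 7
  N: 1
Molecular formula: C3H7N.
  M = 3(12.0) + 7(1.007825) + 14.003074
    = 36.000000 + 7.054775 + 14.003074 = 57.057849

57.0578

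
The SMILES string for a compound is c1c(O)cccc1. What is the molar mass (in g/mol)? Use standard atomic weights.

Atom tally by fragment:
  benzene ring core → C:6 H:6
  (− 1 ring H displaced by substituents)
  + OH → O:1 H:1
Element totals:
  C: 6
  H: 6
  O: 1
Molecular formula: C6H6O.
  M = 6(12.011) + 6(1.008) + 15.999
    = 72.066 + 6.048 + 15.999 = 94.113

94.11 g/mol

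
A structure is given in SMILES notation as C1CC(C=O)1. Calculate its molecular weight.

Atom tally by fragment:
  cyclopropane ring core → C:3 H:6
  (− 1 ring H displaced by substituents)
  + CHO → C:1 H:1 O:1
Element totals:
  C: 4
  H: 6
  O: 1
Molecular formula: C4H6O.
  M = 4(12.011) + 6(1.008) + 15.999
    = 48.044 + 6.048 + 15.999 = 70.091

70.09 g/mol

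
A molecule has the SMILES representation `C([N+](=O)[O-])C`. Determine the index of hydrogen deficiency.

Atom tally by fragment:
  O2NCH2 → C:1 H:2 N:1 O:2
  CH3 → C:1 H:3
Element totals:
  C: 2
  H: 5
  N: 1
  O: 2
Molecular formula: C2H5NO2.
DoU = (2C + 2 + N − H − X) / 2 = (2·2 + 2 + 1 − 5 − 0) / 2 = 1.

1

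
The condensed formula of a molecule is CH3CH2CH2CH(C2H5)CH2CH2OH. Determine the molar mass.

130.23 g/mol

Element totals:
  C: 8
  H: 18
  O: 1
Molecular formula: C8H18O.
  M = 8(12.011) + 18(1.008) + 15.999
    = 96.088 + 18.144 + 15.999 = 130.231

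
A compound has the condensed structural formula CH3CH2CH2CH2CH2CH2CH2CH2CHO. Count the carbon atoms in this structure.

9

Atom tally by fragment:
  CH3 → C:1 H:3
  CH2 → C:1 H:2
  CH2 → C:1 H:2
  CH2 → C:1 H:2
  CH2 → C:1 H:2
  CH2 → C:1 H:2
  CH2 → C:1 H:2
  CH2CHO → C:2 H:3 O:1
Element totals:
  C: 9
  H: 18
  O: 1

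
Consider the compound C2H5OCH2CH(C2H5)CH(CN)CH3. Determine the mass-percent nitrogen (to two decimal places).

9.02%

Element totals:
  C: 9
  H: 17
  N: 1
  O: 1
Molecular formula: C9H17NO.
Molar mass = 155.241 g/mol.
Mass from N: 1 × 14.007 = 14.007 g/mol.
%N = 14.007 / 155.241 × 100 = 9.02%.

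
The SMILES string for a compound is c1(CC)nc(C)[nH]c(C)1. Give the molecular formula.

C7H12N2

Atom tally by fragment:
  imidazole ring core → C:3 H:4 N:2
  (− 3 ring H displaced by substituents)
  + C2H5 → C:2 H:5
  + CH3 → C:1 H:3
  + CH3 → C:1 H:3
Element totals:
  C: 7
  H: 12
  N: 2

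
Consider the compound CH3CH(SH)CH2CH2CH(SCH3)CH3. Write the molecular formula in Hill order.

C7H16S2

Atom tally by fragment:
  CH3 → C:1 H:3
  CH(SH) → C:1 H:2 S:1
  CH2 → C:1 H:2
  CH2 → C:1 H:2
  CH(SCH3) → C:2 H:4 S:1
  CH3 → C:1 H:3
Element totals:
  C: 7
  H: 16
  S: 2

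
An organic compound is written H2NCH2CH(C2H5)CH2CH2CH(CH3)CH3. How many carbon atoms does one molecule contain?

9

Atom tally by fragment:
  H2NCH2 → C:1 H:4 N:1
  CH(C2H5) → C:3 H:6
  CH2 → C:1 H:2
  CH2 → C:1 H:2
  CH(CH3) → C:2 H:4
  CH3 → C:1 H:3
Element totals:
  C: 9
  H: 21
  N: 1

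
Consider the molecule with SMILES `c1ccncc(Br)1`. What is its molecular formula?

Atom tally by fragment:
  pyridine ring core → C:5 H:5 N:1
  (− 1 ring H displaced by substituents)
  + Br → Br:1
Element totals:
  C: 5
  H: 4
  Br: 1
  N: 1

C5H4BrN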